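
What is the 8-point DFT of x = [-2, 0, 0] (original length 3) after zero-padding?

Original 3-point DFT: [-2, -2, -2]
Zero-padded 8-point DFT provides frequency interpolation.

DFT_8([x, 0, ...]) = [-2, -2, -2, -2, -2, -2, -2, -2]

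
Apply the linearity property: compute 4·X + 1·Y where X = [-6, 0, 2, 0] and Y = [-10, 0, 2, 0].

By linearity: DFT(4x + 1y) = 4·DFT(x) + 1·DFT(y)
= 4·[-6, 0, 2, 0] + 1·[-10, 0, 2, 0]

Computing element-wise:
Z[0] = 4·(-6) + 1·(-10) = -34
Z[1] = 4·(0) + 1·(0) = 0
Z[2] = 4·(2) + 1·(2) = 10
Z[3] = 4·(0) + 1·(0) = 0

DFT(4x + 1y) = 4·X + 1·Y = [-34, 0, 10, 0]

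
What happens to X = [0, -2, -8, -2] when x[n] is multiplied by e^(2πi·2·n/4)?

Modulation property: DFT(ω_4^(-2n)·x[n]) = X[(k-2) mod 4], so circularly shift X by 2 positions.

X[k-2] = [-8, -2, 0, -2]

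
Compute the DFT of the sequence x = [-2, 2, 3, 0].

X[k] = Σ(n=0 to 3) x[n] · ω_4^(nk)
where ω_4 = e^(-2πi/4)

Computing each X[k]:
X[0] = 3
X[1] = -5-2i
X[2] = -1
X[3] = -5+2i

X = [3, -5-2i, -1, -5+2i]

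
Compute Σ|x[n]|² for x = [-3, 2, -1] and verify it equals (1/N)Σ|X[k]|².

Time domain:
Σ|x[n]|² = |-3|² + |2|² + |-1|² = 14.0000

Frequency domain:
(1/3)Σ|X[k]|² = (1/3)(|-2|² + |-3.5000-2.5981i|² + |-3.5000+2.5981i|²) = (1/3)·42.0000 = 14.0000

Both sides agree, confirming Parseval's theorem.

Σ|x[n]|² = (1/N)Σ|X[k]|² = 14.0000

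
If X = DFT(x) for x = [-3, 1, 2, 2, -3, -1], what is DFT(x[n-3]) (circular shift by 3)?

Time shift by 3: X_shifted[k] = ω_6^(3k) · X[k]
Shifted x = [2, -3, -1, -3, 1, 2]

DFT(x[n-3]) = [-2, 4.5000+6.0622i, -0.5000+2.5981i, 6, -0.5000-2.5981i, 4.5000-6.0622i]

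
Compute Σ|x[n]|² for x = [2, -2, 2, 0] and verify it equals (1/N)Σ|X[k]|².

Time domain:
Σ|x[n]|² = |2|² + |-2|² + |2|² + |0|² = 12.0000

Frequency domain:
(1/4)Σ|X[k]|² = (1/4)(|2|² + |2i|² + |6|² + |-2i|²) = (1/4)·48.0000 = 12.0000

Both sides agree, confirming Parseval's theorem.

Σ|x[n]|² = (1/N)Σ|X[k]|² = 12.0000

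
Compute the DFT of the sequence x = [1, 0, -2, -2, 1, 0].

X[k] = Σ(n=0 to 5) x[n] · ω_6^(nk)
where ω_6 = e^(-2πi/6)

Computing each X[k]:
X[0] = -2
X[1] = 3.5000+2.5981i
X[2] = -0.5000-2.5981i
X[3] = 2
X[4] = -0.5000+2.5981i
X[5] = 3.5000-2.5981i

X = [-2, 3.5000+2.5981i, -0.5000-2.5981i, 2, -0.5000+2.5981i, 3.5000-2.5981i]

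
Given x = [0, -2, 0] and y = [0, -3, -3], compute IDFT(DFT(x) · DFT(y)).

(x ⊛ y)[n] = Σ(m=0 to 2) x[m] · y[(n-m) mod 3]

Computing each output sample:
(x ⊛ y)[0] = 6
(x ⊛ y)[1] = 0
(x ⊛ y)[2] = 6

x ⊛ y = [6, 0, 6]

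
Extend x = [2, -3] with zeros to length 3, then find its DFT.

Original 2-point DFT: [-1, 5]
Zero-padded 3-point DFT provides frequency interpolation.

DFT_3([x, 0, ...]) = [-1, 3.5000+2.5981i, 3.5000-2.5981i]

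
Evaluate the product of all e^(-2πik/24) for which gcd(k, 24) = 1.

The primitive 24th roots of unity are ω_24^k for k coprime to 24: k ∈ {1, 5, 7, 11, 13, 17, 19, 23}
Their product equals the constant term of the cyclotomic polynomial Φ_24(x) up to sign.
For n ≥ 3, the product of all primitive nth roots of unity is 1. (For n=1 it is 1; for n=2 it is -1.)

1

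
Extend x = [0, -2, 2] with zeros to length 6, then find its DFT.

Original 3-point DFT: [0, 3.4641i, -3.4641i]
Zero-padded 6-point DFT provides frequency interpolation.

DFT_6([x, 0, ...]) = [0, -2, 3.4641i, 4, -3.4641i, -2]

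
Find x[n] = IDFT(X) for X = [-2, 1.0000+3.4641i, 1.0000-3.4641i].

x[n] = (1/3) Σ(k=0 to 2) X[k] · e^(2πikn/3)

Computing each x[n]:
x[0] = 0
x[1] = -3
x[2] = 1

x = [0, -3, 1]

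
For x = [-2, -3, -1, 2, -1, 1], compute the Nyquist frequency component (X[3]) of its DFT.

X[3] = Σ(n=0 to 5) x[n] · ω_6^(3n) where ω_6 = e^(-2πi/6)
= (-2)·ω_6^0 + (-3)·ω_6^3 + (-1)·ω_6^6 + (2)·ω_6^9 + (-1)·ω_6^12 + (1)·ω_6^15

X[3] = -4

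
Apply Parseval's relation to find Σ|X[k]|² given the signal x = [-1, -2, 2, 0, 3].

Parseval: Σ|x[n]|² = (1/N)Σ|X[k]|², so Σ|X[k]|² = N·Σ|x[n]|² = 5·18.0000

Σ|X[k]|² = N·Σ|x[n]|² = 5·18.0000 = 90.0000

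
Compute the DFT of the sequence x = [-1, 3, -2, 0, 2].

X[k] = Σ(n=0 to 4) x[n] · ω_5^(nk)
where ω_5 = e^(-2πi/5)

Computing each X[k]:
X[0] = 2
X[1] = 2.1631+0.2245i
X[2] = -5.6631-2.4899i
X[3] = -5.6631+2.4899i
X[4] = 2.1631-0.2245i

X = [2, 2.1631+0.2245i, -5.6631-2.4899i, -5.6631+2.4899i, 2.1631-0.2245i]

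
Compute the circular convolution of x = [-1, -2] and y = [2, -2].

(x ⊛ y)[n] = Σ(m=0 to 1) x[m] · y[(n-m) mod 2]

Computing each output sample:
(x ⊛ y)[0] = 2
(x ⊛ y)[1] = -2

x ⊛ y = [2, -2]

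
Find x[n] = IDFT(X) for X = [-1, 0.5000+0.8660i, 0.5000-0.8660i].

x[n] = (1/3) Σ(k=0 to 2) X[k] · e^(2πikn/3)

Computing each x[n]:
x[0] = 0
x[1] = -1
x[2] = 0

x = [0, -1, 0]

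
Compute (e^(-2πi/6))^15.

Since ω_6^6 = 1, powers reduce modulo 6.
15 mod 6 = 3
So ω_6^15 = ω_6^3 = e^(-2πi·3/6)

ω_6^15 = ω_6^3 = -1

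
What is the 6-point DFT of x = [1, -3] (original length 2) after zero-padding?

Original 2-point DFT: [-2, 4]
Zero-padded 6-point DFT provides frequency interpolation.

DFT_6([x, 0, ...]) = [-2, -0.5000+2.5981i, 2.5000+2.5981i, 4, 2.5000-2.5981i, -0.5000-2.5981i]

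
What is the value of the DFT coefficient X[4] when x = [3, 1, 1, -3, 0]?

X[4] = Σ(n=0 to 4) x[n] · ω_5^(4n) where ω_5 = e^(-2πi/5)
= (3)·ω_5^0 + (1)·ω_5^4 + (1)·ω_5^8 + (-3)·ω_5^12 + (0)·ω_5^16

X[4] = 4.9271+3.3022i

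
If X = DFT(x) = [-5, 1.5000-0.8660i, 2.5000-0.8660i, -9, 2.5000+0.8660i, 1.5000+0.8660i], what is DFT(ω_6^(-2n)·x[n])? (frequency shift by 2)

Modulation property: DFT(ω_6^(-2n)·x[n]) = X[(k-2) mod 6], so circularly shift X by 2 positions.

X[k-2] = [2.5000+0.8660i, 1.5000+0.8660i, -5, 1.5000-0.8660i, 2.5000-0.8660i, -9]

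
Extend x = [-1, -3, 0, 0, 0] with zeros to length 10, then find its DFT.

Original 5-point DFT: [-4, -1.9271+2.8532i, 1.4271+1.7634i, 1.4271-1.7634i, -1.9271-2.8532i]
Zero-padded 10-point DFT provides frequency interpolation.

DFT_10([x, 0, ...]) = [-4, -3.4271+1.7634i, -1.9271+2.8532i, -0.0729+2.8532i, 1.4271+1.7634i, 2, 1.4271-1.7634i, -0.0729-2.8532i, -1.9271-2.8532i, -3.4271-1.7634i]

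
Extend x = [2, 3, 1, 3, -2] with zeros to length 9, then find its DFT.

Original 5-point DFT: [7, -0.9271-3.5797i, 2.4271-4.8410i, 2.4271+4.8410i, -0.9271+3.5797i]
Zero-padded 9-point DFT provides frequency interpolation.

DFT_9([x, 0, ...]) = [7, 4.8512-4.8272i, -1.4508-1.9839i, 4, -1.9003-4.9510i, -1.9003+4.9510i, 4, -1.4508+1.9839i, 4.8512+4.8272i]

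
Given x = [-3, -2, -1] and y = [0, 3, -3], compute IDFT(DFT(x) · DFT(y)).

(x ⊛ y)[n] = Σ(m=0 to 2) x[m] · y[(n-m) mod 3]

Computing each output sample:
(x ⊛ y)[0] = 3
(x ⊛ y)[1] = -6
(x ⊛ y)[2] = 3

x ⊛ y = [3, -6, 3]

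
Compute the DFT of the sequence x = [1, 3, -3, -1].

X[k] = Σ(n=0 to 3) x[n] · ω_4^(nk)
where ω_4 = e^(-2πi/4)

Computing each X[k]:
X[0] = 0
X[1] = 4-4i
X[2] = -4
X[3] = 4+4i

X = [0, 4-4i, -4, 4+4i]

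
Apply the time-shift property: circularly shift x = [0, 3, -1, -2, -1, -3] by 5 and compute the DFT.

Time shift by 5: X_shifted[k] = ω_6^(5k) · X[k]
Shifted x = [3, -1, -2, -1, -3, 0]

DFT(x[n-5]) = [-4, 6, 5.0000+1.7321i, 0, 5.0000-1.7321i, 6]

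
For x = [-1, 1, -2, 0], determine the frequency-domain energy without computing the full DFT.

Parseval: Σ|x[n]|² = (1/N)Σ|X[k]|², so Σ|X[k]|² = N·Σ|x[n]|² = 4·6.0000

Σ|X[k]|² = N·Σ|x[n]|² = 4·6.0000 = 24.0000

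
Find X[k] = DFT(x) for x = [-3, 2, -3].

X[k] = Σ(n=0 to 2) x[n] · ω_3^(nk)
where ω_3 = e^(-2πi/3)

Computing each X[k]:
X[0] = -4
X[1] = -2.5000-4.3301i
X[2] = -2.5000+4.3301i

X = [-4, -2.5000-4.3301i, -2.5000+4.3301i]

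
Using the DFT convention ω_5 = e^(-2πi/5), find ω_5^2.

ω_5^2 = e^(-2πi·2/5)
= cos(-2π·2/5) + i·sin(-2π·2/5)
= cos(-4π/5) + i·sin(-4π/5)

ω_5^2 = cos(-4π/5) + i·sin(-4π/5) = -0.8090-0.5878i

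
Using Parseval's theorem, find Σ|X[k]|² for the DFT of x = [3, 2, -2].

Parseval: Σ|x[n]|² = (1/N)Σ|X[k]|², so Σ|X[k]|² = N·Σ|x[n]|² = 3·17.0000

Σ|X[k]|² = N·Σ|x[n]|² = 3·17.0000 = 51.0000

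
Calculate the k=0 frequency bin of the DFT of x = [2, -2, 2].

X[0] = Σ(n=0 to 2) x[n] · ω_3^0 = Σ x[n]
= (2) + (-2) + (2)

X[0] = 2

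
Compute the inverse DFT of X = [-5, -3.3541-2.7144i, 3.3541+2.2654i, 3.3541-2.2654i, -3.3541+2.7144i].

x[n] = (1/5) Σ(k=0 to 4) X[k] · e^(2πikn/5)

Computing each x[n]:
x[0] = -1
x[1] = -2
x[2] = 2
x[3] = -1
x[4] = -3

x = [-1, -2, 2, -1, -3]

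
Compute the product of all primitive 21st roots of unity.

The primitive 21st roots of unity are ω_21^k for k coprime to 21: k ∈ {1, 2, 4, 5, 8, 10, 11, 13, 16, 17, 19, 20}
Their product equals the constant term of the cyclotomic polynomial Φ_21(x) up to sign.
For n ≥ 3, the product of all primitive nth roots of unity is 1. (For n=1 it is 1; for n=2 it is -1.)

1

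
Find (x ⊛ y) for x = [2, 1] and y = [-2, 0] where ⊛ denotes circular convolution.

(x ⊛ y)[n] = Σ(m=0 to 1) x[m] · y[(n-m) mod 2]

Computing each output sample:
(x ⊛ y)[0] = -4
(x ⊛ y)[1] = -2

x ⊛ y = [-4, -2]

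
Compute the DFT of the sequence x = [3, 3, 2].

X[k] = Σ(n=0 to 2) x[n] · ω_3^(nk)
where ω_3 = e^(-2πi/3)

Computing each X[k]:
X[0] = 8
X[1] = 0.5000-0.8660i
X[2] = 0.5000+0.8660i

X = [8, 0.5000-0.8660i, 0.5000+0.8660i]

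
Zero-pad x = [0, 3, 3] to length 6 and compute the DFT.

Original 3-point DFT: [6, -3, -3]
Zero-padded 6-point DFT provides frequency interpolation.

DFT_6([x, 0, ...]) = [6, -5.1962i, -3, 0, -3, 5.1962i]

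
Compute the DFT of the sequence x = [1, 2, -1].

X[k] = Σ(n=0 to 2) x[n] · ω_3^(nk)
where ω_3 = e^(-2πi/3)

Computing each X[k]:
X[0] = 2
X[1] = 0.5000-2.5981i
X[2] = 0.5000+2.5981i

X = [2, 0.5000-2.5981i, 0.5000+2.5981i]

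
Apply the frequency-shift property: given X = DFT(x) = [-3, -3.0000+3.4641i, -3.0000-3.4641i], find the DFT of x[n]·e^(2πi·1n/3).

Modulation property: DFT(ω_3^(-1n)·x[n]) = X[(k-1) mod 3], so circularly shift X by 1 positions.

X[k-1] = [-3.0000-3.4641i, -3, -3.0000+3.4641i]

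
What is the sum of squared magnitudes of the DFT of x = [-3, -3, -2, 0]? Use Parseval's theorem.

Parseval: Σ|x[n]|² = (1/N)Σ|X[k]|², so Σ|X[k]|² = N·Σ|x[n]|² = 4·22.0000

Σ|X[k]|² = N·Σ|x[n]|² = 4·22.0000 = 88.0000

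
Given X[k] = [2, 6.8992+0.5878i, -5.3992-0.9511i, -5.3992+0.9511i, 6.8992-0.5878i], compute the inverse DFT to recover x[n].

x[n] = (1/5) Σ(k=0 to 4) X[k] · e^(2πikn/5)

Computing each x[n]:
x[0] = 1
x[1] = 3
x[2] = -3
x[3] = -2
x[4] = 3

x = [1, 3, -3, -2, 3]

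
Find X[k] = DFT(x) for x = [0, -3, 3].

X[k] = Σ(n=0 to 2) x[n] · ω_3^(nk)
where ω_3 = e^(-2πi/3)

Computing each X[k]:
X[0] = 0
X[1] = 5.1962i
X[2] = -5.1962i

X = [0, 5.1962i, -5.1962i]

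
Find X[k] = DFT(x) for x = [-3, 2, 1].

X[k] = Σ(n=0 to 2) x[n] · ω_3^(nk)
where ω_3 = e^(-2πi/3)

Computing each X[k]:
X[0] = 0
X[1] = -4.5000-0.8660i
X[2] = -4.5000+0.8660i

X = [0, -4.5000-0.8660i, -4.5000+0.8660i]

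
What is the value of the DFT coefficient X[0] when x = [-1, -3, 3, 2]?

X[0] = Σ(n=0 to 3) x[n] · ω_4^0 = Σ x[n]
= (-1) + (-3) + (3) + (2)

X[0] = 1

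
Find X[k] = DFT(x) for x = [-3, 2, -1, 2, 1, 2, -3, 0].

X[k] = Σ(n=0 to 7) x[n] · ω_8^(nk)
where ω_8 = e^(-2πi/8)

Computing each X[k]:
X[0] = 0
X[1] = -5.4142-3.4142i
X[2] = 2-2i
X[3] = -2.5858+0.5858i
X[4] = -12
X[5] = -2.5858-0.5858i
X[6] = 2+2i
X[7] = -5.4142+3.4142i

X = [0, -5.4142-3.4142i, 2-2i, -2.5858+0.5858i, -12, -2.5858-0.5858i, 2+2i, -5.4142+3.4142i]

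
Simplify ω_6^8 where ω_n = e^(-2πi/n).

Since ω_6^6 = 1, powers reduce modulo 6.
8 mod 6 = 2
So ω_6^8 = ω_6^2 = e^(-2πi·2/6)

ω_6^8 = ω_6^2 = -0.5000-0.8660i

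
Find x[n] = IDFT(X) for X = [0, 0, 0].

x[n] = (1/3) Σ(k=0 to 2) X[k] · e^(2πikn/3)

Computing each x[n]:
x[0] = 0
x[1] = 0
x[2] = 0

x = [0, 0, 0]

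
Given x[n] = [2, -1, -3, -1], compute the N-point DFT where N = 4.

X[k] = Σ(n=0 to 3) x[n] · ω_4^(nk)
where ω_4 = e^(-2πi/4)

Computing each X[k]:
X[0] = -3
X[1] = 5
X[2] = 1
X[3] = 5

X = [-3, 5, 1, 5]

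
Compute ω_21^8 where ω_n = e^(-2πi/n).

ω_21^8 = e^(-2πi·8/21)
= cos(-2π·8/21) + i·sin(-2π·8/21)
= cos(-16π/21) + i·sin(-16π/21)

ω_21^8 = cos(-16π/21) + i·sin(-16π/21) = -0.7331-0.6802i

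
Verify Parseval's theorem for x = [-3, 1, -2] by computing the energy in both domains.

Time domain:
Σ|x[n]|² = |-3|² + |1|² + |-2|² = 14.0000

Frequency domain:
(1/3)Σ|X[k]|² = (1/3)(|-4|² + |-2.5000-2.5981i|² + |-2.5000+2.5981i|²) = (1/3)·42.0000 = 14.0000

Both sides agree, confirming Parseval's theorem.

Σ|x[n]|² = (1/N)Σ|X[k]|² = 14.0000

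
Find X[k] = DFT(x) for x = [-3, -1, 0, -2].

X[k] = Σ(n=0 to 3) x[n] · ω_4^(nk)
where ω_4 = e^(-2πi/4)

Computing each X[k]:
X[0] = -6
X[1] = -3-1i
X[2] = 0
X[3] = -3+1i

X = [-6, -3-1i, 0, -3+1i]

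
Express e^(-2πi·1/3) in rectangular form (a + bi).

ω_3^1 = e^(-2πi·1/3)
= cos(-2π·1/3) + i·sin(-2π·1/3)
= cos(-2π/3) + i·sin(-2π/3)

ω_3^1 = cos(-2π/3) + i·sin(-2π/3) = -0.5000-0.8660i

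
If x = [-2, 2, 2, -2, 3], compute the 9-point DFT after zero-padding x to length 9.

Original 5-point DFT: [3, -0.4549-1.4001i, -6.0451+4.3920i, -6.0451-4.3920i, -0.4549+1.4001i]
Zero-padded 9-point DFT provides frequency interpolation.

DFT_9([x, 0, ...]) = [3, -1.9397-2.5492i, -0.2340-2.4573i, -7.5000-2.5981i, -0.8264+5.2880i, -0.8264-5.2880i, -7.5000+2.5981i, -0.2340+2.4573i, -1.9397+2.5492i]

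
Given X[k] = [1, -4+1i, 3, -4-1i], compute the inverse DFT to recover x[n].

x[n] = (1/4) Σ(k=0 to 3) X[k] · e^(2πikn/4)

Computing each x[n]:
x[0] = -1
x[1] = -1
x[2] = 3
x[3] = 0

x = [-1, -1, 3, 0]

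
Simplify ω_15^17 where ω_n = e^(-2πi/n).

Since ω_15^15 = 1, powers reduce modulo 15.
17 mod 15 = 2
So ω_15^17 = ω_15^2 = e^(-2πi·2/15)

ω_15^17 = ω_15^2 = 0.6691-0.7431i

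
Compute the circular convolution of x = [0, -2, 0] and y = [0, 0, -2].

(x ⊛ y)[n] = Σ(m=0 to 2) x[m] · y[(n-m) mod 3]

Computing each output sample:
(x ⊛ y)[0] = 4
(x ⊛ y)[1] = 0
(x ⊛ y)[2] = 0

x ⊛ y = [4, 0, 0]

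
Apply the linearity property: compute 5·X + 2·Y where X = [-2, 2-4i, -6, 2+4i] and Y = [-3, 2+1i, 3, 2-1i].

By linearity: DFT(5x + 2y) = 5·DFT(x) + 2·DFT(y)
= 5·[-2, 2-4i, -6, 2+4i] + 2·[-3, 2+1i, 3, 2-1i]

Computing element-wise:
Z[0] = 5·(-2) + 2·(-3) = -16
Z[1] = 5·(2-4i) + 2·(2+1i) = 14-18i
Z[2] = 5·(-6) + 2·(3) = -24
Z[3] = 5·(2+4i) + 2·(2-1i) = 14+18i

DFT(5x + 2y) = 5·X + 2·Y = [-16, 14-18i, -24, 14+18i]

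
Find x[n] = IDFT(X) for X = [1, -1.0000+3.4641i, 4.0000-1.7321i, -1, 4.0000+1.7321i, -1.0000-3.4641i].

x[n] = (1/6) Σ(k=0 to 5) X[k] · e^(2πikn/6)

Computing each x[n]:
x[0] = 1
x[1] = -1
x[2] = -2
x[3] = 2
x[4] = 1
x[5] = 0

x = [1, -1, -2, 2, 1, 0]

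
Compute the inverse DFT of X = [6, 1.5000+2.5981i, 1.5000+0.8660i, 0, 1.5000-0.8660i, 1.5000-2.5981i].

x[n] = (1/6) Σ(k=0 to 5) X[k] · e^(2πikn/6)

Computing each x[n]:
x[0] = 2
x[1] = 0
x[2] = 0
x[3] = 1
x[4] = 1
x[5] = 2

x = [2, 0, 0, 1, 1, 2]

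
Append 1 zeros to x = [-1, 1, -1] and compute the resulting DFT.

Original 3-point DFT: [-1, -1.0000-1.7321i, -1.0000+1.7321i]
Zero-padded 4-point DFT provides frequency interpolation.

DFT_4([x, 0, ...]) = [-1, -1i, -3, 1i]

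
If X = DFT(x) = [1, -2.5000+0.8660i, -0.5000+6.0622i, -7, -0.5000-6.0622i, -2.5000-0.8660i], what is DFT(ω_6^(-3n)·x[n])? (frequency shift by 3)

Modulation property: DFT(ω_6^(-3n)·x[n]) = X[(k-3) mod 6], so circularly shift X by 3 positions.

X[k-3] = [-7, -0.5000-6.0622i, -2.5000-0.8660i, 1, -2.5000+0.8660i, -0.5000+6.0622i]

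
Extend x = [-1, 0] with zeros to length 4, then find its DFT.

Original 2-point DFT: [-1, -1]
Zero-padded 4-point DFT provides frequency interpolation.

DFT_4([x, 0, ...]) = [-1, -1, -1, -1]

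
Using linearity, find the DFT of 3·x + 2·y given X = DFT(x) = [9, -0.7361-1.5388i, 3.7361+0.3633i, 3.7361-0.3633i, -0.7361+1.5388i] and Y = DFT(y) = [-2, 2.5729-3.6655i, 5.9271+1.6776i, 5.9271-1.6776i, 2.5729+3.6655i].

By linearity: DFT(3x + 2y) = 3·DFT(x) + 2·DFT(y)
= 3·[9, -0.7361-1.5388i, 3.7361+0.3633i, 3.7361-0.3633i, -0.7361+1.5388i] + 2·[-2, 2.5729-3.6655i, 5.9271+1.6776i, 5.9271-1.6776i, 2.5729+3.6655i]

Computing element-wise:
Z[0] = 3·(9) + 2·(-2) = 23
Z[1] = 3·(-0.7361-1.5388i) + 2·(2.5729-3.6655i) = 2.9375-11.9474i
Z[2] = 3·(3.7361+0.3633i) + 2·(5.9271+1.6776i) = 23.0625+4.4451i
Z[3] = 3·(3.7361-0.3633i) + 2·(5.9271-1.6776i) = 23.0625-4.4451i
Z[4] = 3·(-0.7361+1.5388i) + 2·(2.5729+3.6655i) = 2.9375+11.9474i

DFT(3x + 2y) = 3·X + 2·Y = [23, 2.9375-11.9474i, 23.0625+4.4451i, 23.0625-4.4451i, 2.9375+11.9474i]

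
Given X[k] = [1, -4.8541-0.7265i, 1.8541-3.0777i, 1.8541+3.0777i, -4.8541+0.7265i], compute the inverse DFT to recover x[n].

x[n] = (1/5) Σ(k=0 to 4) X[k] · e^(2πikn/5)

Computing each x[n]:
x[0] = -1
x[1] = 0
x[2] = 1
x[3] = 3
x[4] = -2

x = [-1, 0, 1, 3, -2]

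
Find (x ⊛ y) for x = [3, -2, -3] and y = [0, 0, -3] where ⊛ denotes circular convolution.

(x ⊛ y)[n] = Σ(m=0 to 2) x[m] · y[(n-m) mod 3]

Computing each output sample:
(x ⊛ y)[0] = 6
(x ⊛ y)[1] = 9
(x ⊛ y)[2] = -9

x ⊛ y = [6, 9, -9]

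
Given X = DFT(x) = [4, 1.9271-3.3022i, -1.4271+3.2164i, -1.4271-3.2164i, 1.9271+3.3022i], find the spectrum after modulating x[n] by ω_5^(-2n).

Modulation property: DFT(ω_5^(-2n)·x[n]) = X[(k-2) mod 5], so circularly shift X by 2 positions.

X[k-2] = [-1.4271-3.2164i, 1.9271+3.3022i, 4, 1.9271-3.3022i, -1.4271+3.2164i]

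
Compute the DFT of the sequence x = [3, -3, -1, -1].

X[k] = Σ(n=0 to 3) x[n] · ω_4^(nk)
where ω_4 = e^(-2πi/4)

Computing each X[k]:
X[0] = -2
X[1] = 4+2i
X[2] = 6
X[3] = 4-2i

X = [-2, 4+2i, 6, 4-2i]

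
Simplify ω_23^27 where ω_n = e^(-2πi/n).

Since ω_23^23 = 1, powers reduce modulo 23.
27 mod 23 = 4
So ω_23^27 = ω_23^4 = e^(-2πi·4/23)

ω_23^27 = ω_23^4 = 0.4601-0.8879i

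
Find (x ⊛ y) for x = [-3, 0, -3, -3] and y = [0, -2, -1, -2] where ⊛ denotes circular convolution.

(x ⊛ y)[n] = Σ(m=0 to 3) x[m] · y[(n-m) mod 4]

Computing each output sample:
(x ⊛ y)[0] = 9
(x ⊛ y)[1] = 15
(x ⊛ y)[2] = 9
(x ⊛ y)[3] = 12

x ⊛ y = [9, 15, 9, 12]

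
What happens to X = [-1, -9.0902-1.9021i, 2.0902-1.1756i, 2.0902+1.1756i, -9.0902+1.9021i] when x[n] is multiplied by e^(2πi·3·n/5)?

Modulation property: DFT(ω_5^(-3n)·x[n]) = X[(k-3) mod 5], so circularly shift X by 3 positions.

X[k-3] = [2.0902-1.1756i, 2.0902+1.1756i, -9.0902+1.9021i, -1, -9.0902-1.9021i]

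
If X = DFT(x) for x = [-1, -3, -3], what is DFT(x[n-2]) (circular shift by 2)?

Time shift by 2: X_shifted[k] = ω_3^(2k) · X[k]
Shifted x = [-3, -3, -1]

DFT(x[n-2]) = [-7, -1.0000+1.7321i, -1.0000-1.7321i]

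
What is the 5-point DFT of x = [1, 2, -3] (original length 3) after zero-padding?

Original 3-point DFT: [0, 1.5000-4.3301i, 1.5000+4.3301i]
Zero-padded 5-point DFT provides frequency interpolation.

DFT_5([x, 0, ...]) = [0, 4.0451-0.1388i, -1.5451-4.0287i, -1.5451+4.0287i, 4.0451+0.1388i]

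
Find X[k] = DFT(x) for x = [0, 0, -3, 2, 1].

X[k] = Σ(n=0 to 4) x[n] · ω_5^(nk)
where ω_5 = e^(-2πi/5)

Computing each X[k]:
X[0] = 0
X[1] = 1.1180+3.8900i
X[2] = -1.1180-4.1675i
X[3] = -1.1180+4.1675i
X[4] = 1.1180-3.8900i

X = [0, 1.1180+3.8900i, -1.1180-4.1675i, -1.1180+4.1675i, 1.1180-3.8900i]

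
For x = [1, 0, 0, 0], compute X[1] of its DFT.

X[1] = Σ(n=0 to 3) x[n] · ω_4^(1n) where ω_4 = e^(-2πi/4)
= (1)·ω_4^0 + (0)·ω_4^1 + (0)·ω_4^2 + (0)·ω_4^3

X[1] = 1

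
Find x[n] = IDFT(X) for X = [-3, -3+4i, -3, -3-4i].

x[n] = (1/4) Σ(k=0 to 3) X[k] · e^(2πikn/4)

Computing each x[n]:
x[0] = -3
x[1] = -2
x[2] = 0
x[3] = 2

x = [-3, -2, 0, 2]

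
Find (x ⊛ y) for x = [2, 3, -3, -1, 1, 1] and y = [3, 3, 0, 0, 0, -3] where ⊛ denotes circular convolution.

(x ⊛ y)[n] = Σ(m=0 to 5) x[m] · y[(n-m) mod 6]

Computing each output sample:
(x ⊛ y)[0] = 0
(x ⊛ y)[1] = 24
(x ⊛ y)[2] = 3
(x ⊛ y)[3] = -15
(x ⊛ y)[4] = -3
(x ⊛ y)[5] = 0

x ⊛ y = [0, 24, 3, -15, -3, 0]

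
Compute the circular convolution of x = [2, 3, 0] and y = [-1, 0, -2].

(x ⊛ y)[n] = Σ(m=0 to 2) x[m] · y[(n-m) mod 3]

Computing each output sample:
(x ⊛ y)[0] = -8
(x ⊛ y)[1] = -3
(x ⊛ y)[2] = -4

x ⊛ y = [-8, -3, -4]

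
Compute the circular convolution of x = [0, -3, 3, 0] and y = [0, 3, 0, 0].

(x ⊛ y)[n] = Σ(m=0 to 3) x[m] · y[(n-m) mod 4]

Computing each output sample:
(x ⊛ y)[0] = 0
(x ⊛ y)[1] = 0
(x ⊛ y)[2] = -9
(x ⊛ y)[3] = 9

x ⊛ y = [0, 0, -9, 9]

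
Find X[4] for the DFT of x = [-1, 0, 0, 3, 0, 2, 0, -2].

X[4] = Σ(n=0 to 7) x[n] · ω_8^(4n) where ω_8 = e^(-2πi/8)
= (-1)·ω_8^0 + (0)·ω_8^4 + (0)·ω_8^8 + (3)·ω_8^12 + (0)·ω_8^16 + (2)·ω_8^20 + (0)·ω_8^24 + (-2)·ω_8^28

X[4] = -4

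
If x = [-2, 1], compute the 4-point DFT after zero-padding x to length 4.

Original 2-point DFT: [-1, -3]
Zero-padded 4-point DFT provides frequency interpolation.

DFT_4([x, 0, ...]) = [-1, -2-1i, -3, -2+1i]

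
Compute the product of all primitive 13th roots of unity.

The primitive 13th roots of unity are ω_13^k for k coprime to 13: k ∈ {1, 2, 3, 4, 5, 6, 7, 8, 9, 10, 11, 12}
Their product equals the constant term of the cyclotomic polynomial Φ_13(x) up to sign.
For n ≥ 3, the product of all primitive nth roots of unity is 1. (For n=1 it is 1; for n=2 it is -1.)

1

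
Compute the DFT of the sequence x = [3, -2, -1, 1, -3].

X[k] = Σ(n=0 to 4) x[n] · ω_5^(nk)
where ω_5 = e^(-2πi/5)

Computing each X[k]:
X[0] = -2
X[1] = 1.4549+0.2245i
X[2] = 7.0451-2.4899i
X[3] = 7.0451+2.4899i
X[4] = 1.4549-0.2245i

X = [-2, 1.4549+0.2245i, 7.0451-2.4899i, 7.0451+2.4899i, 1.4549-0.2245i]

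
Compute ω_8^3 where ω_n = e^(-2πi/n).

ω_8^3 = e^(-2πi·3/8)
= cos(-2π·3/8) + i·sin(-2π·3/8)
= cos(-6π/8) + i·sin(-6π/8)

ω_8^3 = cos(-6π/8) + i·sin(-6π/8) = -0.7071-0.7071i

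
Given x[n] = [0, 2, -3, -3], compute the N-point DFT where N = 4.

X[k] = Σ(n=0 to 3) x[n] · ω_4^(nk)
where ω_4 = e^(-2πi/4)

Computing each X[k]:
X[0] = -4
X[1] = 3-5i
X[2] = -2
X[3] = 3+5i

X = [-4, 3-5i, -2, 3+5i]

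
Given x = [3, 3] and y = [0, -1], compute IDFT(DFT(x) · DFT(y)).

(x ⊛ y)[n] = Σ(m=0 to 1) x[m] · y[(n-m) mod 2]

Computing each output sample:
(x ⊛ y)[0] = -3
(x ⊛ y)[1] = -3

x ⊛ y = [-3, -3]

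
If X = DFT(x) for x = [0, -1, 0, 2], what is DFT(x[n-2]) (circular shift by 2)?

Time shift by 2: X_shifted[k] = ω_4^(2k) · X[k]
Shifted x = [0, 2, 0, -1]

DFT(x[n-2]) = [1, -3i, -1, 3i]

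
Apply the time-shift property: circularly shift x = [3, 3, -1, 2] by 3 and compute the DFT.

Time shift by 3: X_shifted[k] = ω_4^(3k) · X[k]
Shifted x = [3, -1, 2, 3]

DFT(x[n-3]) = [7, 1+4i, 3, 1-4i]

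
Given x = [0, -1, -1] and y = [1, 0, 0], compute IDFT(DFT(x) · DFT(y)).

(x ⊛ y)[n] = Σ(m=0 to 2) x[m] · y[(n-m) mod 3]

Computing each output sample:
(x ⊛ y)[0] = 0
(x ⊛ y)[1] = -1
(x ⊛ y)[2] = -1

x ⊛ y = [0, -1, -1]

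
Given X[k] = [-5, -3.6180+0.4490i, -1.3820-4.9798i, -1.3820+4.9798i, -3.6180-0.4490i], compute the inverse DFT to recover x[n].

x[n] = (1/5) Σ(k=0 to 4) X[k] · e^(2πikn/5)

Computing each x[n]:
x[0] = -3
x[1] = 0
x[2] = -2
x[3] = 2
x[4] = -2

x = [-3, 0, -2, 2, -2]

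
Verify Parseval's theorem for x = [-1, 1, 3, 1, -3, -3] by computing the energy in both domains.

Time domain:
Σ|x[n]|² = |-1|² + |1|² + |3|² + |1|² + |-3|² + |-3|² = 30.0000

Frequency domain:
(1/6)Σ|X[k]|² = (1/6)(|-2|² + |-3.0000-8.6603i|² + |1.0000+1.7321i|² + |0|² + |1.0000-1.7321i|² + |-3.0000+8.6603i|²) = (1/6)·180.0000 = 30.0000

Both sides agree, confirming Parseval's theorem.

Σ|x[n]|² = (1/N)Σ|X[k]|² = 30.0000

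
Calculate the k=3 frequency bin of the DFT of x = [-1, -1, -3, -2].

X[3] = Σ(n=0 to 3) x[n] · ω_4^(3n) where ω_4 = e^(-2πi/4)
= (-1)·ω_4^0 + (-1)·ω_4^3 + (-3)·ω_4^6 + (-2)·ω_4^9

X[3] = 2+1i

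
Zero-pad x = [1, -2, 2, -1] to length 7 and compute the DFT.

Original 4-point DFT: [0, -1+1i, 6, -1-1i]
Zero-padded 7-point DFT provides frequency interpolation.

DFT_7([x, 0, ...]) = [0, 0.2089+0.0477i, -0.9804+2.0358i, 4.2714+3.4064i, 4.2714-3.4064i, -0.9804-2.0358i, 0.2089-0.0477i]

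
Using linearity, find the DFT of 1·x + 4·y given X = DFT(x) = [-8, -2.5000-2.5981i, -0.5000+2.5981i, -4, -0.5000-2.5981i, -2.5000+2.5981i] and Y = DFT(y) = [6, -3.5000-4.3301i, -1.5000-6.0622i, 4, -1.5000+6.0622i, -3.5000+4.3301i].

By linearity: DFT(1x + 4y) = 1·DFT(x) + 4·DFT(y)
= 1·[-8, -2.5000-2.5981i, -0.5000+2.5981i, -4, -0.5000-2.5981i, -2.5000+2.5981i] + 4·[6, -3.5000-4.3301i, -1.5000-6.0622i, 4, -1.5000+6.0622i, -3.5000+4.3301i]

Computing element-wise:
Z[0] = 1·(-8) + 4·(6) = 16
Z[1] = 1·(-2.5000-2.5981i) + 4·(-3.5000-4.3301i) = -16.5000-19.9185i
Z[2] = 1·(-0.5000+2.5981i) + 4·(-1.5000-6.0622i) = -6.5000-21.6507i
Z[3] = 1·(-4) + 4·(4) = 12
Z[4] = 1·(-0.5000-2.5981i) + 4·(-1.5000+6.0622i) = -6.5000+21.6507i
Z[5] = 1·(-2.5000+2.5981i) + 4·(-3.5000+4.3301i) = -16.5000+19.9185i

DFT(1x + 4y) = 1·X + 4·Y = [16, -16.5000-19.9185i, -6.5000-21.6507i, 12, -6.5000+21.6507i, -16.5000+19.9185i]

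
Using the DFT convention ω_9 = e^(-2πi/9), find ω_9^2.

ω_9^2 = e^(-2πi·2/9)
= cos(-2π·2/9) + i·sin(-2π·2/9)
= cos(-4π/9) + i·sin(-4π/9)

ω_9^2 = cos(-4π/9) + i·sin(-4π/9) = 0.1736-0.9848i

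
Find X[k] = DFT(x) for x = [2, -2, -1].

X[k] = Σ(n=0 to 2) x[n] · ω_3^(nk)
where ω_3 = e^(-2πi/3)

Computing each X[k]:
X[0] = -1
X[1] = 3.5000+0.8660i
X[2] = 3.5000-0.8660i

X = [-1, 3.5000+0.8660i, 3.5000-0.8660i]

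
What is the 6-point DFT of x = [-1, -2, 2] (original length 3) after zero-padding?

Original 3-point DFT: [-1, -1.0000+3.4641i, -1.0000-3.4641i]
Zero-padded 6-point DFT provides frequency interpolation.

DFT_6([x, 0, ...]) = [-1, -3, -1.0000+3.4641i, 3, -1.0000-3.4641i, -3]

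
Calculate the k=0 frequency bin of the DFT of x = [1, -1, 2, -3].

X[0] = Σ(n=0 to 3) x[n] · ω_4^0 = Σ x[n]
= (1) + (-1) + (2) + (-3)

X[0] = -1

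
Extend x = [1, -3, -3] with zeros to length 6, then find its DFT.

Original 3-point DFT: [-5, 4, 4]
Zero-padded 6-point DFT provides frequency interpolation.

DFT_6([x, 0, ...]) = [-5, 1.0000+5.1962i, 4, 1, 4, 1.0000-5.1962i]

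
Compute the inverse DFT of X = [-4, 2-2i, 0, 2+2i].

x[n] = (1/4) Σ(k=0 to 3) X[k] · e^(2πikn/4)

Computing each x[n]:
x[0] = 0
x[1] = 0
x[2] = -2
x[3] = -2

x = [0, 0, -2, -2]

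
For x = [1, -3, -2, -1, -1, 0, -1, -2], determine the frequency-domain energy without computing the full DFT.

Parseval: Σ|x[n]|² = (1/N)Σ|X[k]|², so Σ|X[k]|² = N·Σ|x[n]|² = 8·21.0000

Σ|X[k]|² = N·Σ|x[n]|² = 8·21.0000 = 168.0000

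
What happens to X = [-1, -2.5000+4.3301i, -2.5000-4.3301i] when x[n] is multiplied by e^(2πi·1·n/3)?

Modulation property: DFT(ω_3^(-1n)·x[n]) = X[(k-1) mod 3], so circularly shift X by 1 positions.

X[k-1] = [-2.5000-4.3301i, -1, -2.5000+4.3301i]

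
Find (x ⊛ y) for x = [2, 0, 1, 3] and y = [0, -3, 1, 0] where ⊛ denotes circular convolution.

(x ⊛ y)[n] = Σ(m=0 to 3) x[m] · y[(n-m) mod 4]

Computing each output sample:
(x ⊛ y)[0] = -8
(x ⊛ y)[1] = -3
(x ⊛ y)[2] = 2
(x ⊛ y)[3] = -3

x ⊛ y = [-8, -3, 2, -3]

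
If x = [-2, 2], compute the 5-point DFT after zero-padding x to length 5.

Original 2-point DFT: [0, -4]
Zero-padded 5-point DFT provides frequency interpolation.

DFT_5([x, 0, ...]) = [0, -1.3820-1.9021i, -3.6180-1.1756i, -3.6180+1.1756i, -1.3820+1.9021i]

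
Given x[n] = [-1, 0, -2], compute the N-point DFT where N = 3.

X[k] = Σ(n=0 to 2) x[n] · ω_3^(nk)
where ω_3 = e^(-2πi/3)

Computing each X[k]:
X[0] = -3
X[1] = -1.7321i
X[2] = 1.7321i

X = [-3, -1.7321i, 1.7321i]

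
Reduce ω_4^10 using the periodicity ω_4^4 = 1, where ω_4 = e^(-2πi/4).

Since ω_4^4 = 1, powers reduce modulo 4.
10 mod 4 = 2
So ω_4^10 = ω_4^2 = e^(-2πi·2/4)

ω_4^10 = ω_4^2 = -1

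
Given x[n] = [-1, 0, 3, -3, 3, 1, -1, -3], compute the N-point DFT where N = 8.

X[k] = Σ(n=0 to 7) x[n] · ω_8^(nk)
where ω_8 = e^(-2πi/8)

Computing each X[k]:
X[0] = -1
X[1] = -4.7071-3.2929i
X[2] = -7i
X[3] = -3.2929+4.7071i
X[4] = 9
X[5] = -3.2929-4.7071i
X[6] = 7i
X[7] = -4.7071+3.2929i

X = [-1, -4.7071-3.2929i, -7i, -3.2929+4.7071i, 9, -3.2929-4.7071i, 7i, -4.7071+3.2929i]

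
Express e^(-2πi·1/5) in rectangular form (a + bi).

ω_5^1 = e^(-2πi·1/5)
= cos(-2π·1/5) + i·sin(-2π·1/5)
= cos(-2π/5) + i·sin(-2π/5)

ω_5^1 = cos(-2π/5) + i·sin(-2π/5) = 0.3090-0.9511i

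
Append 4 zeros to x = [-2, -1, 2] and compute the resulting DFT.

Original 3-point DFT: [-1, -2.5000+2.5981i, -2.5000-2.5981i]
Zero-padded 7-point DFT provides frequency interpolation.

DFT_7([x, 0, ...]) = [-1, -3.0685-1.1680i, -3.5794+1.8427i, 0.1479+1.9975i, 0.1479-1.9975i, -3.5794-1.8427i, -3.0685+1.1680i]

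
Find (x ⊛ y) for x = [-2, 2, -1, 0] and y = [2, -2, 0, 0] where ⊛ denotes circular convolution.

(x ⊛ y)[n] = Σ(m=0 to 3) x[m] · y[(n-m) mod 4]

Computing each output sample:
(x ⊛ y)[0] = -4
(x ⊛ y)[1] = 8
(x ⊛ y)[2] = -6
(x ⊛ y)[3] = 2

x ⊛ y = [-4, 8, -6, 2]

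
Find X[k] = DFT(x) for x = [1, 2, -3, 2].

X[k] = Σ(n=0 to 3) x[n] · ω_4^(nk)
where ω_4 = e^(-2πi/4)

Computing each X[k]:
X[0] = 2
X[1] = 4
X[2] = -6
X[3] = 4

X = [2, 4, -6, 4]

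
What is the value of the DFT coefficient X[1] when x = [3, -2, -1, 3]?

X[1] = Σ(n=0 to 3) x[n] · ω_4^(1n) where ω_4 = e^(-2πi/4)
= (3)·ω_4^0 + (-2)·ω_4^1 + (-1)·ω_4^2 + (3)·ω_4^3

X[1] = 4+5i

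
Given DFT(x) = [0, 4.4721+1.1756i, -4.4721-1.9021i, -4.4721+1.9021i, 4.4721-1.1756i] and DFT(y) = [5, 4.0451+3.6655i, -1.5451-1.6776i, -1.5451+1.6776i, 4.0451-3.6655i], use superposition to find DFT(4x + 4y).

By linearity: DFT(4x + 4y) = 4·DFT(x) + 4·DFT(y)
= 4·[0, 4.4721+1.1756i, -4.4721-1.9021i, -4.4721+1.9021i, 4.4721-1.1756i] + 4·[5, 4.0451+3.6655i, -1.5451-1.6776i, -1.5451+1.6776i, 4.0451-3.6655i]

Computing element-wise:
Z[0] = 4·(0) + 4·(5) = 20
Z[1] = 4·(4.4721+1.1756i) + 4·(4.0451+3.6655i) = 34.0688+19.3644i
Z[2] = 4·(-4.4721-1.9021i) + 4·(-1.5451-1.6776i) = -24.0688-14.3188i
Z[3] = 4·(-4.4721+1.9021i) + 4·(-1.5451+1.6776i) = -24.0688+14.3188i
Z[4] = 4·(4.4721-1.1756i) + 4·(4.0451-3.6655i) = 34.0688-19.3644i

DFT(4x + 4y) = 4·X + 4·Y = [20, 34.0688+19.3644i, -24.0688-14.3188i, -24.0688+14.3188i, 34.0688-19.3644i]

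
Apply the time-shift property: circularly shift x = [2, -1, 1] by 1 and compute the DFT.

Time shift by 1: X_shifted[k] = ω_3^(1k) · X[k]
Shifted x = [1, 2, -1]

DFT(x[n-1]) = [2, 0.5000-2.5981i, 0.5000+2.5981i]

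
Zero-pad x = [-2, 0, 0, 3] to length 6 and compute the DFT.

Original 4-point DFT: [1, -2+3i, -5, -2-3i]
Zero-padded 6-point DFT provides frequency interpolation.

DFT_6([x, 0, ...]) = [1, -5, 1, -5, 1, -5]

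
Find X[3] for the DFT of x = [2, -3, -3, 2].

X[3] = Σ(n=0 to 3) x[n] · ω_4^(3n) where ω_4 = e^(-2πi/4)
= (2)·ω_4^0 + (-3)·ω_4^3 + (-3)·ω_4^6 + (2)·ω_4^9

X[3] = 5-5i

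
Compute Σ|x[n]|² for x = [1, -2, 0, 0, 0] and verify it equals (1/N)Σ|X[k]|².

Time domain:
Σ|x[n]|² = |1|² + |-2|² + |0|² + |0|² + |0|² = 5.0000

Frequency domain:
(1/5)Σ|X[k]|² = (1/5)(|-1|² + |0.3820+1.9021i|² + |2.6180+1.1756i|² + |2.6180-1.1756i|² + |0.3820-1.9021i|²) = (1/5)·25.0000 = 5.0000

Both sides agree, confirming Parseval's theorem.

Σ|x[n]|² = (1/N)Σ|X[k]|² = 5.0000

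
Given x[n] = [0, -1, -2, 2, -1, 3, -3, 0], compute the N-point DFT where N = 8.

X[k] = Σ(n=0 to 7) x[n] · ω_8^(nk)
where ω_8 = e^(-2πi/8)

Computing each X[k]:
X[0] = -2
X[1] = -3.2426+0.4142i
X[2] = 4
X[3] = 5.2426+2.4142i
X[4] = -10
X[5] = 5.2426-2.4142i
X[6] = 4
X[7] = -3.2426-0.4142i

X = [-2, -3.2426+0.4142i, 4, 5.2426+2.4142i, -10, 5.2426-2.4142i, 4, -3.2426-0.4142i]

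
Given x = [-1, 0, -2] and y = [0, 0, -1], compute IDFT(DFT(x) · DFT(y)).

(x ⊛ y)[n] = Σ(m=0 to 2) x[m] · y[(n-m) mod 3]

Computing each output sample:
(x ⊛ y)[0] = 0
(x ⊛ y)[1] = 2
(x ⊛ y)[2] = 1

x ⊛ y = [0, 2, 1]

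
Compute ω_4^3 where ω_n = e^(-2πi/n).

ω_4^3 = e^(-2πi·3/4)
= cos(-2π·3/4) + i·sin(-2π·3/4)
= cos(-6π/4) + i·sin(-6π/4)

ω_4^3 = cos(-6π/4) + i·sin(-6π/4) = 1i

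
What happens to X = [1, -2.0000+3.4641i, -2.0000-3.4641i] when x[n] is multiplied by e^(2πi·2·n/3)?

Modulation property: DFT(ω_3^(-2n)·x[n]) = X[(k-2) mod 3], so circularly shift X by 2 positions.

X[k-2] = [-2.0000+3.4641i, -2.0000-3.4641i, 1]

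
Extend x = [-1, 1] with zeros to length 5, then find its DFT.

Original 2-point DFT: [0, -2]
Zero-padded 5-point DFT provides frequency interpolation.

DFT_5([x, 0, ...]) = [0, -0.6910-0.9511i, -1.8090-0.5878i, -1.8090+0.5878i, -0.6910+0.9511i]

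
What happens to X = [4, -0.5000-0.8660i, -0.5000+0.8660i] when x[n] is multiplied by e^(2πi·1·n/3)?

Modulation property: DFT(ω_3^(-1n)·x[n]) = X[(k-1) mod 3], so circularly shift X by 1 positions.

X[k-1] = [-0.5000+0.8660i, 4, -0.5000-0.8660i]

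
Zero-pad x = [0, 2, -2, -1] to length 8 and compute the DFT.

Original 4-point DFT: [-1, 2-3i, -3, 2+3i]
Zero-padded 8-point DFT provides frequency interpolation.

DFT_8([x, 0, ...]) = [-1, 2.1213+1.2929i, 2-3i, -2.1213-2.7071i, -3, -2.1213+2.7071i, 2+3i, 2.1213-1.2929i]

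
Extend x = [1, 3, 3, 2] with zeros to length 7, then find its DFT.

Original 4-point DFT: [9, -2-1i, -1, -2+1i]
Zero-padded 7-point DFT provides frequency interpolation.

DFT_7([x, 0, ...]) = [9, 0.4010-6.1380i, -1.1235-0.0595i, -0.2775-0.9060i, -0.2775+0.9060i, -1.1235+0.0595i, 0.4010+6.1380i]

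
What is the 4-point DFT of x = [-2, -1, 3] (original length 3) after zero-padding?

Original 3-point DFT: [0, -3.0000+3.4641i, -3.0000-3.4641i]
Zero-padded 4-point DFT provides frequency interpolation.

DFT_4([x, 0, ...]) = [0, -5+1i, 2, -5-1i]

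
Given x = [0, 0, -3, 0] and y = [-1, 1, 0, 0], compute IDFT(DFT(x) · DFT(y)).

(x ⊛ y)[n] = Σ(m=0 to 3) x[m] · y[(n-m) mod 4]

Computing each output sample:
(x ⊛ y)[0] = 0
(x ⊛ y)[1] = 0
(x ⊛ y)[2] = 3
(x ⊛ y)[3] = -3

x ⊛ y = [0, 0, 3, -3]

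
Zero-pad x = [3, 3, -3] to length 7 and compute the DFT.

Original 3-point DFT: [3, 3.0000-5.1962i, 3.0000+5.1962i]
Zero-padded 7-point DFT provides frequency interpolation.

DFT_7([x, 0, ...]) = [3, 5.5380+0.5793i, 5.0353-4.2264i, -1.5734-3.6471i, -1.5734+3.6471i, 5.0353+4.2264i, 5.5380-0.5793i]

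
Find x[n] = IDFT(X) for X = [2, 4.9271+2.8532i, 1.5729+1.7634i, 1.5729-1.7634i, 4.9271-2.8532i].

x[n] = (1/5) Σ(k=0 to 4) X[k] · e^(2πikn/5)

Computing each x[n]:
x[0] = 3
x[1] = -1
x[2] = -1
x[3] = -1
x[4] = 2

x = [3, -1, -1, -1, 2]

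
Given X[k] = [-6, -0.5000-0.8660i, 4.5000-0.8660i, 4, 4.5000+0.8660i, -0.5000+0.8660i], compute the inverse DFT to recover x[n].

x[n] = (1/6) Σ(k=0 to 5) X[k] · e^(2πikn/6)

Computing each x[n]:
x[0] = 1
x[1] = -2
x[2] = -1
x[3] = 0
x[4] = -1
x[5] = -3

x = [1, -2, -1, 0, -1, -3]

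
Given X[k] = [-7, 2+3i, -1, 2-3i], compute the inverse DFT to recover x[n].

x[n] = (1/4) Σ(k=0 to 3) X[k] · e^(2πikn/4)

Computing each x[n]:
x[0] = -1
x[1] = -3
x[2] = -3
x[3] = 0

x = [-1, -3, -3, 0]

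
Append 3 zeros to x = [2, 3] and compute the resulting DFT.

Original 2-point DFT: [5, -1]
Zero-padded 5-point DFT provides frequency interpolation.

DFT_5([x, 0, ...]) = [5, 2.9271-2.8532i, -0.4271-1.7634i, -0.4271+1.7634i, 2.9271+2.8532i]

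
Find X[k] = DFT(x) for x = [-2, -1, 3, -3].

X[k] = Σ(n=0 to 3) x[n] · ω_4^(nk)
where ω_4 = e^(-2πi/4)

Computing each X[k]:
X[0] = -3
X[1] = -5-2i
X[2] = 5
X[3] = -5+2i

X = [-3, -5-2i, 5, -5+2i]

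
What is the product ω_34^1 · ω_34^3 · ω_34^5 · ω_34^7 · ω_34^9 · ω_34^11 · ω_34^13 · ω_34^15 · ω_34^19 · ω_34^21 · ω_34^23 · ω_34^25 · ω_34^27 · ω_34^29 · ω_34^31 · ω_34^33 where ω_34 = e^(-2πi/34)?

The primitive 34th roots of unity are ω_34^k for k coprime to 34: k ∈ {1, 3, 5, 7, 9, 11, 13, 15, 19, 21, 23, 25, 27, 29, 31, 33}
Their product equals the constant term of the cyclotomic polynomial Φ_34(x) up to sign.
For n ≥ 3, the product of all primitive nth roots of unity is 1. (For n=1 it is 1; for n=2 it is -1.)

1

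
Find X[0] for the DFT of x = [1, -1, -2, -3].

X[0] = Σ(n=0 to 3) x[n] · ω_4^0 = Σ x[n]
= (1) + (-1) + (-2) + (-3)

X[0] = -5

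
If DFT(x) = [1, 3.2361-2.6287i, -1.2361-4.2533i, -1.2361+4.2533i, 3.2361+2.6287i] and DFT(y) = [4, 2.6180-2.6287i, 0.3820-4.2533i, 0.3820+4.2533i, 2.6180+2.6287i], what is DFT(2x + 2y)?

By linearity: DFT(2x + 2y) = 2·DFT(x) + 2·DFT(y)
= 2·[1, 3.2361-2.6287i, -1.2361-4.2533i, -1.2361+4.2533i, 3.2361+2.6287i] + 2·[4, 2.6180-2.6287i, 0.3820-4.2533i, 0.3820+4.2533i, 2.6180+2.6287i]

Computing element-wise:
Z[0] = 2·(1) + 2·(4) = 10
Z[1] = 2·(3.2361-2.6287i) + 2·(2.6180-2.6287i) = 11.7082-10.5148i
Z[2] = 2·(-1.2361-4.2533i) + 2·(0.3820-4.2533i) = -1.7082-17.0132i
Z[3] = 2·(-1.2361+4.2533i) + 2·(0.3820+4.2533i) = -1.7082+17.0132i
Z[4] = 2·(3.2361+2.6287i) + 2·(2.6180+2.6287i) = 11.7082+10.5148i

DFT(2x + 2y) = 2·X + 2·Y = [10, 11.7082-10.5148i, -1.7082-17.0132i, -1.7082+17.0132i, 11.7082+10.5148i]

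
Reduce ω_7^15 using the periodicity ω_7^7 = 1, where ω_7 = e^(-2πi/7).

Since ω_7^7 = 1, powers reduce modulo 7.
15 mod 7 = 1
So ω_7^15 = ω_7^1 = e^(-2πi·1/7)

ω_7^15 = ω_7^1 = 0.6235-0.7818i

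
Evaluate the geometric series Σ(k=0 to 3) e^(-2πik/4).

Sum of all nth roots of unity equals 0 for n > 1 (geometric series with r ≠ 1).

0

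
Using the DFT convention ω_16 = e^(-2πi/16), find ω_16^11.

ω_16^11 = e^(-2πi·11/16)
= cos(-2π·11/16) + i·sin(-2π·11/16)
= cos(-22π/16) + i·sin(-22π/16)

ω_16^11 = cos(-22π/16) + i·sin(-22π/16) = -0.3827+0.9239i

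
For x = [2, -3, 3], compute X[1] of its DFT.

X[1] = Σ(n=0 to 2) x[n] · ω_3^(1n) where ω_3 = e^(-2πi/3)
= (2)·ω_3^0 + (-3)·ω_3^1 + (3)·ω_3^2

X[1] = 2.0000+5.1962i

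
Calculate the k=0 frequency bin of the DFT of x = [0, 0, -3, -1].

X[0] = Σ(n=0 to 3) x[n] · ω_4^0 = Σ x[n]
= (0) + (0) + (-3) + (-1)

X[0] = -4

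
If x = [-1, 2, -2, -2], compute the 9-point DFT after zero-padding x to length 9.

Original 4-point DFT: [-3, 1-4i, -3, 1+4i]
Zero-padded 9-point DFT provides frequency interpolation.

DFT_9([x, 0, ...]) = [-3, 1.1848+2.4161i, 2.2267-3.0176i, -3.0000-3.4641i, -3.4115-0.2376i, -3.4115+0.2376i, -3.0000+3.4641i, 2.2267+3.0176i, 1.1848-2.4161i]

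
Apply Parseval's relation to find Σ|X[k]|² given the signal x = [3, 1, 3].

Parseval: Σ|x[n]|² = (1/N)Σ|X[k]|², so Σ|X[k]|² = N·Σ|x[n]|² = 3·19.0000

Σ|X[k]|² = N·Σ|x[n]|² = 3·19.0000 = 57.0000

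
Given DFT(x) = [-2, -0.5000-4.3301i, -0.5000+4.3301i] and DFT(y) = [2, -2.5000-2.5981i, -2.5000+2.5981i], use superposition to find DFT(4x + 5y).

By linearity: DFT(4x + 5y) = 4·DFT(x) + 5·DFT(y)
= 4·[-2, -0.5000-4.3301i, -0.5000+4.3301i] + 5·[2, -2.5000-2.5981i, -2.5000+2.5981i]

Computing element-wise:
Z[0] = 4·(-2) + 5·(2) = 2
Z[1] = 4·(-0.5000-4.3301i) + 5·(-2.5000-2.5981i) = -14.5000-30.3109i
Z[2] = 4·(-0.5000+4.3301i) + 5·(-2.5000+2.5981i) = -14.5000+30.3109i

DFT(4x + 5y) = 4·X + 5·Y = [2, -14.5000-30.3109i, -14.5000+30.3109i]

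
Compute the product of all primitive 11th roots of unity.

The primitive 11th roots of unity are ω_11^k for k coprime to 11: k ∈ {1, 2, 3, 4, 5, 6, 7, 8, 9, 10}
Their product equals the constant term of the cyclotomic polynomial Φ_11(x) up to sign.
For n ≥ 3, the product of all primitive nth roots of unity is 1. (For n=1 it is 1; for n=2 it is -1.)

1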